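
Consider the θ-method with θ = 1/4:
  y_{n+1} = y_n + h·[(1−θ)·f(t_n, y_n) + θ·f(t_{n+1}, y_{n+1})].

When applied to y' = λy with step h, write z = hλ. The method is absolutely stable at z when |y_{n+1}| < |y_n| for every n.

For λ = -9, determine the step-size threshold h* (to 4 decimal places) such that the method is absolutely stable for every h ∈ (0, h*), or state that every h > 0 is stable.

(-4.0000,0); λ=-9 ⇒ h* = (4)/9 = 0.4444.

With y'=λy (z=hλ):
  y_{n+1} = y_n + z·[3/4·y_n + 1/4·y_{n+1}] ⇒ (1 − 1/4z)y_{n+1} = (1 + 3/4z)y_n
  ⇒ R(z) = (1 + 3/4z)/(1 − 1/4z).

Find x<0 with |R(x)|<1.
x=-0.81: |R|=0.3264
R=−1: 1+3/4x = −1+1/4x ⇒ -1/2x=2 ⇒ x=2/(-1/2)=-4.0000
Confirm numerically:
  x=-3.611: |R|=0.89778 <1
  x=-2.995: |R|=0.71265 <1
  x=-1.896: |R|=0.28630 <1
  x=-4.448: |R|=1.10606 >1
  x=-4.338: |R|=1.08107 >1
Stable set (-4.0000, 0).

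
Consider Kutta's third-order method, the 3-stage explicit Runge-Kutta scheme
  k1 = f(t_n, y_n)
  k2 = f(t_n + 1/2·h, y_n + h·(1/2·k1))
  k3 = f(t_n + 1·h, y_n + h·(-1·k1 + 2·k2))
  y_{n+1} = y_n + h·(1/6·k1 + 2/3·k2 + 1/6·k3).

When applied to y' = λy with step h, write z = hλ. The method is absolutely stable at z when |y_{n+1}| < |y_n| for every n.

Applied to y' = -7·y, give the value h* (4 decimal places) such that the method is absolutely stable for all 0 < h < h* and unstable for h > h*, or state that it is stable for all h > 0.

(-2.5127,0); λ=-7 ⇒ h* = 0.3590.

With y'=λy (z=hλ):
  order 3, 3-stage ⇒ R(z)=1+z+z^2/2+z^3/6
  (e.g. R(-0.71)=0.48240, |R|=0.48240)

Need |R(x)|<1, x<0.
x=-0.71: |R|=0.4824
|R(-1.79)|=0.1438 |R(-1.43)|=0.1051 |R(-0.82)|=0.4243
Bisect:
  x_lo=-3.4056 |R|=3.1897  x_hi=-0.2277 |R|=0.7963
  mid=-1.81664 |R|=0.16576 →hi
  mid=-2.61113 |R|=1.16925 →lo
  mid=-2.21389 |R|=0.57173 →hi
  mid=-2.41251 |R|=0.84263 →hi
  mid=-2.51182 |R|=0.99848 →hi
  mid=-2.56148 |R|=1.08194 →lo
  mid=-2.53665 |R|=1.03974 →lo
  mid=-2.52424 |R|=1.01899 →lo
  mid=-2.51803 |R|=1.00871 →lo
  mid=-2.51493 |R|=1.00359 →lo
  ...
  [-2.51279,-2.51260] ⇒ x*=-2.5127
So |R|<1 on (-2.5127, 0).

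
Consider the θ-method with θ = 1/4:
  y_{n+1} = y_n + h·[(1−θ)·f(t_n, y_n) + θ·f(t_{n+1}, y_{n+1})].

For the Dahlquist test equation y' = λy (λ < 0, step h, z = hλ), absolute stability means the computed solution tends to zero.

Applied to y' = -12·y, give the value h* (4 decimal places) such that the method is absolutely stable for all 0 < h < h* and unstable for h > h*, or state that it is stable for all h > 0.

With y'=λy (z=hλ):
  y_{n+1} = y_n + z·[3/4·y_n + 1/4·y_{n+1}] ⇒ (1 − 1/4z)y_{n+1} = (1 + 3/4z)y_n
  Hence R(z) = (1 + 3/4z)/(1 − 1/4z).

Find x<0 with |R(x)|<1.
x=-1.01: |R|=0.1936
R=−1: 1+3/4x = −1+1/4x ⇒ -1/2x=2 ⇒ x=2/(-1/2)=-4.0000
Confirm numerically:
  x=-3.090: |R|=0.74330 <1
  x=-2.270: |R|=0.44817 <1
  x=-2.078: |R|=0.36756 <1
  x=-4.371: |R|=1.08864 >1
  x=-4.163: |R|=1.03994 >1
  x=-4.121: |R|=1.02980 >1
Interval (-4.0000, 0).

(-4.0000,0); λ=-12 ⇒ h* = (4)/12 = 0.3333.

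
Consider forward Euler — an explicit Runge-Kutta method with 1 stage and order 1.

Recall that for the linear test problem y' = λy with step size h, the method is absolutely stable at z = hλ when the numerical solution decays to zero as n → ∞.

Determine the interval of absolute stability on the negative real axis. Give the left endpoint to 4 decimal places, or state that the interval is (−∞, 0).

Test eqn y'=λy, z=hλ:
  order 1, 1-stage ⇒ R(z)=1+z
  (e.g. R(-1.49)=-0.49000, |R|=0.49000)

Boundary: |R(x)|=1, x<0.
x=-1.49: |R|=0.4900
|R(-2.29)|=1.2900 |R(-2.11)|=1.1100 |R(-0.95)|=0.0500
Bisect:
  x_lo=-2.4383 |R|=1.4383  x_hi=-0.2815 |R|=0.7185
  mid=-1.35992 |R|=0.35992 →hi
  mid=-1.89913 |R|=0.89913 →hi
  mid=-2.16874 |R|=1.16874 →lo
  mid=-2.03393 |R|=1.03393 →lo
  mid=-1.96653 |R|=0.96653 →hi
  mid=-2.00023 |R|=1.00023 →lo
  mid=-1.98338 |R|=0.98338 →hi
  mid=-1.99181 |R|=0.99181 →hi
  mid=-1.99602 |R|=0.99602 →hi
  ...
  [-2.00010,-1.99997] ⇒ x*=-2.0000
So |R|<1 on (-2.0000, 0).

z∈(-2.0000,0).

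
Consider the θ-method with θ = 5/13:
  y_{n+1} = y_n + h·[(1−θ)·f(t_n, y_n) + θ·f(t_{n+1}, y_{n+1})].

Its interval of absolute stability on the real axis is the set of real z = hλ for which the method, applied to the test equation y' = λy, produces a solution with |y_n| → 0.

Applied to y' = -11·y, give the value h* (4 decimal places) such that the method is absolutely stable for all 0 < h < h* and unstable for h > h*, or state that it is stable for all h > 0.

(-8.6667,0); λ=-11 ⇒ h* = (26/3)/11 = 0.7879.

Test eqn y'=λy, z=hλ:
  y_{n+1} = y_n + z·[8/13·y_n + 5/13·y_{n+1}] ⇒ (1 − 5/13z)y_{n+1} = (1 + 8/13z)y_n
  ⇒ R(z) = (1 + 8/13z)/(1 − 5/13z).

Need |R(x)|<1, x<0.
x=-0.39: |R|=0.6609
R=−1: 1+8/13x = −1+5/13x ⇒ -3/13x=2 ⇒ x=2/(-3/13)=-8.6667
Confirm numerically:
  x=-5.713: |R|=0.78682 <1
  x=-5.509: |R|=0.76636 <1
  x=-5.466: |R|=0.76191 <1
  x=-9.163: |R|=1.02532 >1
  x=-9.150: |R|=1.02468 >1
  x=-8.934: |R|=1.01391 >1
Interval (-8.6667, 0).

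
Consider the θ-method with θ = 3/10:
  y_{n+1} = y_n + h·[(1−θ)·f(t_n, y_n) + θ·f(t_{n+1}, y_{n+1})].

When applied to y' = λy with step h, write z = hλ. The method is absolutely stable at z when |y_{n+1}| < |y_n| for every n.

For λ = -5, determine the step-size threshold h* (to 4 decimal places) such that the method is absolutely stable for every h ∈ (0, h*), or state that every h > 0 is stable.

(-5.0000,0); λ=-5 ⇒ h* = (5)/5 = 1.0000.

With y'=λy (z=hλ):
  y_{n+1} = y_n + z·[7/10·y_n + 3/10·y_{n+1}] ⇒ (1 − 3/10z)y_{n+1} = (1 + 7/10z)y_n
  R(z) = (1 + 7/10z)/(1 − 3/10z).

Find x<0 with |R(x)|<1.
x=-0.87: |R|=0.3101
R=−1: 1+7/10x = −1+3/10x ⇒ -2/5x=2 ⇒ x=2/(-2/5)=-5.0000
Confirm numerically:
  x=-4.748: |R|=0.95842 <1
  x=-2.892: |R|=0.54851 <1
  x=-2.699: |R|=0.49141 <1
  x=-5.470: |R|=1.07119 >1
  x=-5.321: |R|=1.04945 >1
Stable set (-5.0000, 0).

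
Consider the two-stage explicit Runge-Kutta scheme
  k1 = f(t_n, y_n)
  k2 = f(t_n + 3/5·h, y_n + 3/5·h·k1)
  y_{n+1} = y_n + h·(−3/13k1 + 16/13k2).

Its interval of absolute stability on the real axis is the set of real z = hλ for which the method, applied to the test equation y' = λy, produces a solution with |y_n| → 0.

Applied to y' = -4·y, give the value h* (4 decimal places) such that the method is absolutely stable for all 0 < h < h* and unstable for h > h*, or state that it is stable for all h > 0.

(-1.3542,0); λ=-4 ⇒ h* = (65/48)/4 = 0.3385.

On y'=λy, z=hλ:
  k1=λy_n ⇒ h·k1=z·y_n;  k2=λ(1+3/5z)y_n ⇒ h·k2=z(1+3/5z)y_n
  y_{n+1}/y_n = 1 − 3/13z + 16/13z(1+3/5z) = 1 + z + 48/65z²
  Hence R(z) = 1 + z + 48/65z².

Solve |R(x)|<1 on ℝ⁻.
x=-1.25: |R|=0.9038
R=1: x+48/65x²=0 ⇒ x=−65/48=-1.3542; min R=1−1/(4·48/65)=0.6615>−1
Confirm numerically:
  x=-0.829: |R|=0.67850 <1
  x=-0.728: |R|=0.66337 <1
  x=-0.553: |R|=0.67283 <1
  x=-1.805: |R|=1.60093 >1
  x=-1.496: |R|=1.15669 >1
So |R|<1 on (-1.3542, 0).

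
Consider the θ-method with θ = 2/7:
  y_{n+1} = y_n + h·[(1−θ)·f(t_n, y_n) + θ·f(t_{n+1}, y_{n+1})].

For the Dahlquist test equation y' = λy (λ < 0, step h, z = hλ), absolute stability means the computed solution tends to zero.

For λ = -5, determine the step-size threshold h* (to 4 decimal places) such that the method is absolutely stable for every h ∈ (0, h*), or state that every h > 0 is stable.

With y'=λy (z=hλ):
  y_{n+1} = y_n + z·[5/7·y_n + 2/7·y_{n+1}] ⇒ (1 − 2/7z)y_{n+1} = (1 + 5/7z)y_n
  Hence R(z) = (1 + 5/7z)/(1 − 2/7z).

Need |R(x)|<1, x<0.
x=-0.66: |R|=0.4447
R=−1: 1+5/7x = −1+2/7x ⇒ -3/7x=2 ⇒ x=2/(-3/7)=-4.6667
Confirm numerically:
  x=-4.264: |R|=0.92221 <1
  x=-3.857: |R|=0.83492 <1
  x=-3.754: |R|=0.81128 <1
  x=-3.139: |R|=0.65484 <1
  x=-5.019: |R|=1.06204 >1
  x=-4.964: |R|=1.05269 >1
So |R|<1 on (-4.6667, 0).

(-4.6667,0); λ=-5 ⇒ h* = (14/3)/5 = 0.9333.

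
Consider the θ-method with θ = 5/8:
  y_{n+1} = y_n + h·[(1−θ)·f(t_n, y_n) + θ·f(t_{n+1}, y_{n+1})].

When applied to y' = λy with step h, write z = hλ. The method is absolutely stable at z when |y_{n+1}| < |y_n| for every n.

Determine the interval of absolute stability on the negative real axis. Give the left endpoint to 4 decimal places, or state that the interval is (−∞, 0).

With y'=λy (z=hλ):
  y_{n+1} = y_n + z·[3/8·y_n + 5/8·y_{n+1}] ⇒ (1 − 5/8z)y_{n+1} = (1 + 3/8z)y_n
  ⇒ R(z) = (1 + 3/8z)/(1 − 5/8z).

Solve |R(x)|<1 on ℝ⁻.
x=-0.67: |R|=0.5278
x=-2: |R|=0.1111
x=-10: |R|=0.3793
x=-100: |R|=0.5748
θ=5/8≥1/2 ⇒ |1+3/8x|<|1−5/8x| ∀x<0 ⇒ interval (−∞,0).

(−∞, 0) — no finite endpoint.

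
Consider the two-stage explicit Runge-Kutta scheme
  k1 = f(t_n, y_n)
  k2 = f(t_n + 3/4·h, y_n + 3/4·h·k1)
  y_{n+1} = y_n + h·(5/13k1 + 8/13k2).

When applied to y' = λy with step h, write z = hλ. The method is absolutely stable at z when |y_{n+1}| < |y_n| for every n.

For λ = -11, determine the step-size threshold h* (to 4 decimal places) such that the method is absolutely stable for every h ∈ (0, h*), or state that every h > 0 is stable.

(-2.1667,0); λ=-11 ⇒ h* = (13/6)/11 = 0.1970.

On y'=λy, z=hλ:
  k1=λy_n ⇒ h·k1=z·y_n;  k2=λ(1+3/4z)y_n ⇒ h·k2=z(1+3/4z)y_n
  y_{n+1}/y_n = 1 + 5/13z + 8/13z(1+3/4z) = 1 + z + 6/13z²
  so R(z) = 1 + z + 6/13z².

Solve |R(x)|<1 on ℝ⁻.
x=-1.57: |R|=0.5676
R=1: x+6/13x²=0 ⇒ x=−13/6=-2.1667; min R=1−1/(4·6/13)=0.4583>−1
Confirm numerically:
  x=-2.118: |R|=0.95243 <1
  x=-1.657: |R|=0.61022 <1
  x=-1.133: |R|=0.45947 <1
  x=-2.631: |R|=1.56384 >1
  x=-2.192: |R|=1.02563 >1
Stable set (-2.1667, 0).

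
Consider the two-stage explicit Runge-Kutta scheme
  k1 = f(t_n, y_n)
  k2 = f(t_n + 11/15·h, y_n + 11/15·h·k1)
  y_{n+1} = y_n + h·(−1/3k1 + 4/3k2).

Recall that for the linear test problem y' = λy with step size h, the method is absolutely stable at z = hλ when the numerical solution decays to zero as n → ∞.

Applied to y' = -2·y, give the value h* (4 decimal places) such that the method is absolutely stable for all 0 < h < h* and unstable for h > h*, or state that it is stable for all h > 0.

On y'=λy, z=hλ:
  k1=λy_n ⇒ h·k1=z·y_n;  k2=λ(1+11/15z)y_n ⇒ h·k2=z(1+11/15z)y_n
  y_{n+1}/y_n = 1 − 1/3z + 4/3z(1+11/15z) = 1 + z + 44/45z²
  so R(z) = 1 + z + 44/45z².

Solve |R(x)|<1 on ℝ⁻.
x=-1.07: |R|=1.0495
R=1: x+44/45x²=0 ⇒ x=−45/44=-1.0227; min R=1−1/(4·44/45)=0.7443>−1
Confirm numerically:
  x=-0.874: |R|=0.87290 <1
  x=-0.749: |R|=0.79953 <1
  x=-0.414: |R|=0.75359 <1
  x=-1.347: |R|=1.42709 >1
  x=-1.235: |R|=1.25633 >1
So |R|<1 on (-1.0227, 0).

(-1.0227,0); λ=-2 ⇒ h* = (45/44)/2 = 0.5114.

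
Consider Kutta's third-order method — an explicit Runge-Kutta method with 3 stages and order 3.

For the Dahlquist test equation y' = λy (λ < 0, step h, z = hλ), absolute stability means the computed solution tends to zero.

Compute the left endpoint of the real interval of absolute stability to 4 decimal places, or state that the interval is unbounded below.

Set f=λy, z=hλ:
  order 3, 3-stage ⇒ R(z)=1+z+z^2/2+z^3/6
  (e.g. R(-1.28)=0.18967, |R|=0.18967)

Boundary: |R(x)|=1, x<0.
x=-1.28: |R|=0.1897
|R(-2.16)|=0.5068 |R(-1.85)|=0.1940 |R(-1.43)|=0.1051
Bisect:
  x_lo=-3.1565 |R|=2.4164  x_hi=-0.2785 |R|=0.7567
  mid=-1.71749 |R|=0.08697 →hi
  mid=-2.43699 |R|=0.87972 →hi
  mid=-2.79674 |R|=1.53178 →lo
  mid=-2.61687 |R|=1.17959 →lo
  mid=-2.52693 |R|=1.02348 →lo
  mid=-2.48196 |R|=0.95010 →hi
  mid=-2.50445 |R|=0.98641 →hi
  mid=-2.51569 |R|=1.00485 →lo
  ...
  [-2.51288,-2.51270] ⇒ x*=-2.5127
Stable set (-2.5127, 0).

left endpoint -2.5127.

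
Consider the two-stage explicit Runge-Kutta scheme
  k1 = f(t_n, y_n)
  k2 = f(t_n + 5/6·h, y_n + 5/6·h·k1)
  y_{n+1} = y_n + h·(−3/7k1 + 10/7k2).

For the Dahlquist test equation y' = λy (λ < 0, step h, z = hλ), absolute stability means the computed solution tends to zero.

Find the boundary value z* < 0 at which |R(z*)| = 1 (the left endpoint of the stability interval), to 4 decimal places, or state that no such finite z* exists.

left endpoint -0.8400.

Test eqn y'=λy, z=hλ:
  k1=λy_n ⇒ h·k1=z·y_n;  k2=λ(1+5/6z)y_n ⇒ h·k2=z(1+5/6z)y_n
  y_{n+1}/y_n = 1 − 3/7z + 10/7z(1+5/6z) = 1 + z + 25/21z²
  Hence R(z) = 1 + z + 25/21z².

Find x<0 with |R(x)|<1.
x=-1.36: |R|=1.8419
R=1: x+25/21x²=0 ⇒ x=−21/25=-0.8400; min R=1−1/(4·25/21)=0.7900>−1
Confirm numerically:
  x=-0.808: |R|=0.96922 <1
  x=-0.688: |R|=0.87550 <1
  x=-0.507: |R|=0.79901 <1
  x=-0.478: |R|=0.79400 <1
  x=-1.167: |R|=1.45430 >1
  x=-0.961: |R|=1.13843 >1
So |R|<1 on (-0.8400, 0).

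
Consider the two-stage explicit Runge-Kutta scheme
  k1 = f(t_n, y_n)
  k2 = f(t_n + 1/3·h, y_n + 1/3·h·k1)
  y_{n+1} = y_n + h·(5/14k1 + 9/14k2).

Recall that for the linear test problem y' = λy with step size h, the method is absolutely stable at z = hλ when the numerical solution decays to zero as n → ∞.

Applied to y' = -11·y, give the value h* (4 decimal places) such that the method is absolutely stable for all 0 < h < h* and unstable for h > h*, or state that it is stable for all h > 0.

With y'=λy (z=hλ):
  k1=λy_n ⇒ h·k1=z·y_n;  k2=λ(1+1/3z)y_n ⇒ h·k2=z(1+1/3z)y_n
  y_{n+1}/y_n = 1 + 5/14z + 9/14z(1+1/3z) = 1 + z + 3/14z²
  R(z) = 1 + z + 3/14z².

Need |R(x)|<1, x<0.
x=-1.01: |R|=0.2086
R=1: x+3/14x²=0 ⇒ x=−14/3=-4.6667; min R=1−1/(4·3/14)=-0.1667>−1
Confirm numerically:
  x=-4.329: |R|=0.68677 <1
  x=-3.874: |R|=0.34197 <1
  x=-2.515: |R|=0.15959 <1
  x=-4.965: |R|=1.31741 >1
  x=-4.930: |R|=1.27819 >1
So |R|<1 on (-4.6667, 0).

(-4.6667,0); λ=-11 ⇒ h* = (14/3)/11 = 0.4242.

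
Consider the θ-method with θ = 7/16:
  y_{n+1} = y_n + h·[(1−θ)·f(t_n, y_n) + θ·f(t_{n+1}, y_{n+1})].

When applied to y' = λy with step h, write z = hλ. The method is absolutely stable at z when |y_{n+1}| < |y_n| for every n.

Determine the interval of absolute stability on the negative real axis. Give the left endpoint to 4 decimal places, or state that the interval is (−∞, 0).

With y'=λy (z=hλ):
  y_{n+1} = y_n + z·[9/16·y_n + 7/16·y_{n+1}] ⇒ (1 − 7/16z)y_{n+1} = (1 + 9/16z)y_n
  R(z) = (1 + 9/16z)/(1 − 7/16z).

Find x<0 with |R(x)|<1.
x=-1.05: |R|=0.2805
R=−1: 1+9/16x = −1+7/16x ⇒ -1/8x=2 ⇒ x=2/(-1/8)=-16.0000
Confirm numerically:
  x=-13.725: |R|=0.95940 <1
  x=-10.500: |R|=0.87709 <1
  x=-10.336: |R|=0.87179 <1
  x=-16.544: |R|=1.00825 >1
  x=-16.443: |R|=1.00676 >1
So |R|<1 on (-16.0000, 0).

z∈(-16.0000,0).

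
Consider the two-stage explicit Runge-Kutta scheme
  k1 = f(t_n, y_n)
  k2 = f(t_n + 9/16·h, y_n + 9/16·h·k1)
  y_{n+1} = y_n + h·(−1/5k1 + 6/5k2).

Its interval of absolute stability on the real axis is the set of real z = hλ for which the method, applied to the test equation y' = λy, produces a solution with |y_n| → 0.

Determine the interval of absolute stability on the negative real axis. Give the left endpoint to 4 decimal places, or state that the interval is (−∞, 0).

Test eqn y'=λy, z=hλ:
  k1=λy_n ⇒ h·k1=z·y_n;  k2=λ(1+9/16z)y_n ⇒ h·k2=z(1+9/16z)y_n
  y_{n+1}/y_n = 1 − 1/5z + 6/5z(1+9/16z) = 1 + z + 27/40z²
  Hence R(z) = 1 + z + 27/40z².

Find x<0 with |R(x)|<1.
x=-0.97: |R|=0.6651
R=1: x+27/40x²=0 ⇒ x=−40/27=-1.4815; min R=1−1/(4·27/40)=0.6296>−1
Confirm numerically:
  x=-1.452: |R|=0.97111 <1
  x=-1.429: |R|=0.94938 <1
  x=-0.792: |R|=0.63140 <1
  x=-2.071: |R|=1.82410 >1
  x=-2.018: |R|=1.73082 >1
  x=-1.935: |R|=1.59235 >1
Interval (-1.4815, 0).

z∈(-1.4815,0).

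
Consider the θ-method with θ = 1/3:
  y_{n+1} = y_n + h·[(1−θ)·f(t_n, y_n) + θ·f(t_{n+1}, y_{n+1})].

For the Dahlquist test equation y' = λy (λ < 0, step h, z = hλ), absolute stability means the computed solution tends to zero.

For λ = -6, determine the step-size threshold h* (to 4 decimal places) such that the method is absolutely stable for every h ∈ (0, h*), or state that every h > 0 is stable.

Test eqn y'=λy, z=hλ:
  y_{n+1} = y_n + z·[2/3·y_n + 1/3·y_{n+1}] ⇒ (1 − 1/3z)y_{n+1} = (1 + 2/3z)y_n
  R(z) = (1 + 2/3z)/(1 − 1/3z).

Find x<0 with |R(x)|<1.
x=-0.52: |R|=0.5568
R=−1: 1+2/3x = −1+1/3x ⇒ -1/3x=2 ⇒ x=2/(-1/3)=-6.0000
Confirm numerically:
  x=-5.912: |R|=0.99013 <1
  x=-5.736: |R|=0.96978 <1
  x=-5.172: |R|=0.89868 <1
  x=-4.620: |R|=0.81890 <1
  x=-6.187: |R|=1.02035 >1
  x=-6.158: |R|=1.01725 >1
  x=-6.061: |R|=1.00673 >1
Stable set (-6.0000, 0).

(-6.0000,0); λ=-6 ⇒ h* = (6)/6 = 1.0000.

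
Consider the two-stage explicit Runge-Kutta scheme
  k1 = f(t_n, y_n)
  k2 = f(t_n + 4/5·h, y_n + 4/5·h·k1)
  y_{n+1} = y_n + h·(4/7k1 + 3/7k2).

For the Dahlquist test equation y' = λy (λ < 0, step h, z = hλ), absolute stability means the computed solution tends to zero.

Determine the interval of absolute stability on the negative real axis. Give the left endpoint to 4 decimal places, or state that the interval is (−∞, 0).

On y'=λy, z=hλ:
  k1=λy_n ⇒ h·k1=z·y_n;  k2=λ(1+4/5z)y_n ⇒ h·k2=z(1+4/5z)y_n
  y_{n+1}/y_n = 1 + 4/7z + 3/7z(1+4/5z) = 1 + z + 12/35z²
  Hence R(z) = 1 + z + 12/35z².

Need |R(x)|<1, x<0.
x=-1.78: |R|=0.3063
R=1: x+12/35x²=0 ⇒ x=−35/12=-2.9167; min R=1−1/(4·12/35)=0.2708>−1
Confirm numerically:
  x=-1.797: |R|=0.31016 <1
  x=-1.651: |R|=0.28356 <1
  x=-1.181: |R|=0.29720 <1
  x=-3.281: |R|=1.40984 >1
  x=-3.018: |R|=1.10485 >1
Stable set (-2.9167, 0).

z∈(-2.9167,0).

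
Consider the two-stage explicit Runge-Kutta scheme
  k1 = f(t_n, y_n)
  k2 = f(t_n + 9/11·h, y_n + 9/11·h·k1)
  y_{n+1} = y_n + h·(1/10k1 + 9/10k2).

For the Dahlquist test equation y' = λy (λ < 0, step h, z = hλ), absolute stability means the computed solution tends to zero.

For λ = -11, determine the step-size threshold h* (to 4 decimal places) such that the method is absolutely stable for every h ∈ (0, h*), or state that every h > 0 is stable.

(-1.3580,0); λ=-11 ⇒ h* = (110/81)/11 = 0.1235.

With y'=λy (z=hλ):
  k1=λy_n ⇒ h·k1=z·y_n;  k2=λ(1+9/11z)y_n ⇒ h·k2=z(1+9/11z)y_n
  y_{n+1}/y_n = 1 + 1/10z + 9/10z(1+9/11z) = 1 + z + 81/110z²
  Hence R(z) = 1 + z + 81/110z².

Find x<0 with |R(x)|<1.
x=-0.56: |R|=0.6709
R=1: x+81/110x²=0 ⇒ x=−110/81=-1.3580; min R=1−1/(4·81/110)=0.6605>−1
Confirm numerically:
  x=-1.281: |R|=0.92734 <1
  x=-1.127: |R|=0.80828 <1
  x=-0.929: |R|=0.70651 <1
  x=-1.641: |R|=1.34194 >1
  x=-1.410: |R|=1.05396 >1
Stable set (-1.3580, 0).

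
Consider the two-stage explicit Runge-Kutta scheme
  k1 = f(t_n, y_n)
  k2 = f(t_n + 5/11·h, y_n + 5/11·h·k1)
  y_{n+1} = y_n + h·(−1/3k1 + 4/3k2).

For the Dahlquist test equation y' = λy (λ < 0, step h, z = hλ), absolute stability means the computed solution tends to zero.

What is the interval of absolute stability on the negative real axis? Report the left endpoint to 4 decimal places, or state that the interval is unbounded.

z∈(-1.6500,0).

Set f=λy, z=hλ:
  k1=λy_n ⇒ h·k1=z·y_n;  k2=λ(1+5/11z)y_n ⇒ h·k2=z(1+5/11z)y_n
  y_{n+1}/y_n = 1 − 1/3z + 4/3z(1+5/11z) = 1 + z + 20/33z²
  ⇒ R(z) = 1 + z + 20/33z².

Find x<0 with |R(x)|<1.
x=-0.83: |R|=0.5875
R=1: x+20/33x²=0 ⇒ x=−33/20=-1.6500; min R=1−1/(4·20/33)=0.5875>−1
Confirm numerically:
  x=-1.563: |R|=0.91759 <1
  x=-1.021: |R|=0.61078 <1
  x=-0.970: |R|=0.60024 <1
  x=-1.851: |R|=1.22549 >1
  x=-1.800: |R|=1.16364 >1
Interval (-1.6500, 0).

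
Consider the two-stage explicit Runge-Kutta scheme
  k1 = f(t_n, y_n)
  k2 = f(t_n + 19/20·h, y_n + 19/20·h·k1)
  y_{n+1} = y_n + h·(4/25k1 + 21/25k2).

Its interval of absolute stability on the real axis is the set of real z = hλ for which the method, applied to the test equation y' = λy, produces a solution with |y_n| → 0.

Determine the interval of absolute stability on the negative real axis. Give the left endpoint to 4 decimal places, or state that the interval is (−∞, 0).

z∈(-1.2531,0).

Test eqn y'=λy, z=hλ:
  k1=λy_n ⇒ h·k1=z·y_n;  k2=λ(1+19/20z)y_n ⇒ h·k2=z(1+19/20z)y_n
  y_{n+1}/y_n = 1 + 4/25z + 21/25z(1+19/20z) = 1 + z + 399/500z²
  Hence R(z) = 1 + z + 399/500z².

Need |R(x)|<1, x<0.
x=-0.77: |R|=0.7031
R=1: x+399/500x²=0 ⇒ x=−500/399=-1.2531; min R=1−1/(4·399/500)=0.6867>−1
Confirm numerically:
  x=-1.207: |R|=0.95557 <1
  x=-0.919: |R|=0.75496 <1
  x=-0.546: |R|=0.69190 <1
  x=-1.843: |R|=1.86753 >1
  x=-1.834: |R|=1.85012 >1
  x=-1.571: |R|=1.39850 >1
Stable set (-1.2531, 0).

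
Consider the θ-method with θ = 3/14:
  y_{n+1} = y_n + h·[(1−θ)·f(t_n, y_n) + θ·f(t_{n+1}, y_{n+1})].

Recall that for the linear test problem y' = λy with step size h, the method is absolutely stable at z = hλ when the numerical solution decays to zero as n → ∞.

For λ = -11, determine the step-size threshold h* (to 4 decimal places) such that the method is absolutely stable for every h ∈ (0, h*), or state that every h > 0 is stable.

On y'=λy, z=hλ:
  y_{n+1} = y_n + z·[11/14·y_n + 3/14·y_{n+1}] ⇒ (1 − 3/14z)y_{n+1} = (1 + 11/14z)y_n
  Hence R(z) = (1 + 11/14z)/(1 − 3/14z).

Solve |R(x)|<1 on ℝ⁻.
x=-0.39: |R|=0.6401
R=−1: 1+11/14x = −1+3/14x ⇒ -4/7x=2 ⇒ x=2/(-4/7)=-3.5000
Confirm numerically:
  x=-3.096: |R|=0.86122 <1
  x=-2.523: |R|=0.63763 <1
  x=-1.684: |R|=0.23746 <1
  x=-3.746: |R|=1.07798 >1
  x=-3.659: |R|=1.05093 >1
So |R|<1 on (-3.5000, 0).

(-3.5000,0); λ=-11 ⇒ h* = (7/2)/11 = 0.3182.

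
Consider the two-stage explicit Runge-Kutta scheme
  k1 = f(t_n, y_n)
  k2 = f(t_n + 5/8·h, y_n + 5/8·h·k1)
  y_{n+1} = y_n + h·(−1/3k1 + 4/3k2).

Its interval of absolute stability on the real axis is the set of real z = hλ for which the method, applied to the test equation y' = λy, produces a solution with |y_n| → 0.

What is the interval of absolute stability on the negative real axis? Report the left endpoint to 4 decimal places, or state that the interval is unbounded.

z∈(-1.2000,0).

Set f=λy, z=hλ:
  k1=λy_n ⇒ h·k1=z·y_n;  k2=λ(1+5/8z)y_n ⇒ h·k2=z(1+5/8z)y_n
  y_{n+1}/y_n = 1 − 1/3z + 4/3z(1+5/8z) = 1 + z + 5/6z²
  so R(z) = 1 + z + 5/6z².

Find x<0 with |R(x)|<1.
x=-1.75: |R|=1.8021
R=1: x+5/6x²=0 ⇒ x=−6/5=-1.2000; min R=1−1/(4·5/6)=0.7000>−1
Confirm numerically:
  x=-1.127: |R|=0.93144 <1
  x=-1.071: |R|=0.88487 <1
  x=-0.884: |R|=0.76721 <1
  x=-0.759: |R|=0.72107 <1
  x=-1.683: |R|=1.67741 >1
  x=-1.650: |R|=1.61875 >1
  x=-1.472: |R|=1.33365 >1
Interval (-1.2000, 0).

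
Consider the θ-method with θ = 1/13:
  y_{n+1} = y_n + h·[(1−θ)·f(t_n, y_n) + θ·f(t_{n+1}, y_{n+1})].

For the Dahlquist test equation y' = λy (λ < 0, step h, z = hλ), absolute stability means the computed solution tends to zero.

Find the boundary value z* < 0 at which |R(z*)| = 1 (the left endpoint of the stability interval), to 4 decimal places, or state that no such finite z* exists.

z* = -2.3636.

Set f=λy, z=hλ:
  y_{n+1} = y_n + z·[12/13·y_n + 1/13·y_{n+1}] ⇒ (1 − 1/13z)y_{n+1} = (1 + 12/13z)y_n
  ⇒ R(z) = (1 + 12/13z)/(1 − 1/13z).

Boundary: |R(x)|=1, x<0.
x=-0.67: |R|=0.3628
R=−1: 1+12/13x = −1+1/13x ⇒ -11/13x=2 ⇒ x=2/(-11/13)=-2.3636
Confirm numerically:
  x=-2.028: |R|=0.75433 <1
  x=-1.676: |R|=0.48460 <1
  x=-1.009: |R|=0.06367 <1
  x=-2.804: |R|=1.30650 >1
  x=-2.632: |R|=1.18884 >1
So |R|<1 on (-2.3636, 0).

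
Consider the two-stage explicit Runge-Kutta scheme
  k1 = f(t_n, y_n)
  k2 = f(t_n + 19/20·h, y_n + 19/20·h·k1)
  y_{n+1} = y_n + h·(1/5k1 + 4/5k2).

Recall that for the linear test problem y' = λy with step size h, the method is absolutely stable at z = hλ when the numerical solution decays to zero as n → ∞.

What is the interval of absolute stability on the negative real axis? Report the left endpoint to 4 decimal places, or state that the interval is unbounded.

(-1.3158, 0).

Set f=λy, z=hλ:
  k1=λy_n ⇒ h·k1=z·y_n;  k2=λ(1+19/20z)y_n ⇒ h·k2=z(1+19/20z)y_n
  y_{n+1}/y_n = 1 + 1/5z + 4/5z(1+19/20z) = 1 + z + 19/25z²
  R(z) = 1 + z + 19/25z².

Find x<0 with |R(x)|<1.
x=-1.06: |R|=0.7939
R=1: x+19/25x²=0 ⇒ x=−25/19=-1.3158; min R=1−1/(4·19/25)=0.6711>−1
Confirm numerically:
  x=-0.936: |R|=0.72983 <1
  x=-0.780: |R|=0.68238 <1
  x=-0.711: |R|=0.67320 <1
  x=-1.907: |R|=1.85685 >1
  x=-1.539: |R|=1.26108 >1
Interval (-1.3158, 0).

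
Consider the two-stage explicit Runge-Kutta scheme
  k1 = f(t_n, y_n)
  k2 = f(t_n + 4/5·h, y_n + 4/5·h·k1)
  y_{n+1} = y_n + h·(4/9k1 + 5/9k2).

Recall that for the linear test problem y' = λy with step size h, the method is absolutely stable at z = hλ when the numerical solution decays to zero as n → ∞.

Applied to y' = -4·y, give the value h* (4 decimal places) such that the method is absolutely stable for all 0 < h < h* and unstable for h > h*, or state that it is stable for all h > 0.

(-2.2500,0); λ=-4 ⇒ h* = (9/4)/4 = 0.5625.

Set f=λy, z=hλ:
  k1=λy_n ⇒ h·k1=z·y_n;  k2=λ(1+4/5z)y_n ⇒ h·k2=z(1+4/5z)y_n
  y_{n+1}/y_n = 1 + 4/9z + 5/9z(1+4/5z) = 1 + z + 4/9z²
  so R(z) = 1 + z + 4/9z².

Boundary: |R(x)|=1, x<0.
x=-0.37: |R|=0.6908
R=1: x+4/9x²=0 ⇒ x=−9/4=-2.2500; min R=1−1/(4·4/9)=0.4375>−1
Confirm numerically:
  x=-1.984: |R|=0.76545 <1
  x=-1.873: |R|=0.68617 <1
  x=-1.755: |R|=0.61390 <1
  x=-0.957: |R|=0.45004 <1
  x=-2.820: |R|=1.71440 >1
  x=-2.649: |R|=1.46976 >1
  x=-2.448: |R|=1.21542 >1
Stable set (-2.2500, 0).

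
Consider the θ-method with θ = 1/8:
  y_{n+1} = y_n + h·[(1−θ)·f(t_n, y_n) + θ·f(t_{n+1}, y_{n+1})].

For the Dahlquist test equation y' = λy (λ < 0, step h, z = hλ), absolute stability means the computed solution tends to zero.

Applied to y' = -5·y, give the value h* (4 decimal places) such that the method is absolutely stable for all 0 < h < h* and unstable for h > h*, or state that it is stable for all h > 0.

(-2.6667,0); λ=-5 ⇒ h* = (8/3)/5 = 0.5333.

Test eqn y'=λy, z=hλ:
  y_{n+1} = y_n + z·[7/8·y_n + 1/8·y_{n+1}] ⇒ (1 − 1/8z)y_{n+1} = (1 + 7/8z)y_n
  Hence R(z) = (1 + 7/8z)/(1 − 1/8z).

Find x<0 with |R(x)|<1.
x=-0.82: |R|=0.2562
R=−1: 1+7/8x = −1+1/8x ⇒ -3/4x=2 ⇒ x=2/(-3/4)=-2.6667
Confirm numerically:
  x=-2.356: |R|=0.82001 <1
  x=-2.141: |R|=0.68899 <1
  x=-1.764: |R|=0.44531 <1
  x=-3.205: |R|=1.28826 >1
  x=-2.984: |R|=1.17334 >1
  x=-2.820: |R|=1.08503 >1
So |R|<1 on (-2.6667, 0).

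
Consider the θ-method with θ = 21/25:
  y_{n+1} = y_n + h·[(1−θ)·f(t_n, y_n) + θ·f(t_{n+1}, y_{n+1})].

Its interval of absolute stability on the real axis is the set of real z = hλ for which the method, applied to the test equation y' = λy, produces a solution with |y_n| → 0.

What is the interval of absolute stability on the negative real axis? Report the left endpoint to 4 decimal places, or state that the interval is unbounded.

(−∞, 0) — no finite endpoint.

Test eqn y'=λy, z=hλ:
  y_{n+1} = y_n + z·[4/25·y_n + 21/25·y_{n+1}] ⇒ (1 − 21/25z)y_{n+1} = (1 + 4/25z)y_n
  so R(z) = (1 + 4/25z)/(1 − 21/25z).

Solve |R(x)|<1 on ℝ⁻.
x=-1.74: |R|=0.2931
x=-2: |R|=0.2537
x=-10: |R|=0.0638
x=-100: |R|=0.1765
θ=21/25≥1/2 ⇒ |1+4/25x|<|1−21/25x| ∀x<0 ⇒ interval (−∞,0).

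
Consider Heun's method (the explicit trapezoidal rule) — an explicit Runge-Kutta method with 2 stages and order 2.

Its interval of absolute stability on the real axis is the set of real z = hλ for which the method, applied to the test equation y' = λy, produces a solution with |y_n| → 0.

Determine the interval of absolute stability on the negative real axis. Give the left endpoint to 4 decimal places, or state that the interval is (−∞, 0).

z∈(-2.0000,0).

On y'=λy, z=hλ:
  order 2, 2-stage ⇒ R(z)=1+z+z^2/2
  (e.g. R(-0.64)=0.56480, |R|=0.56480)

Find x<0 with |R(x)|<1.
x=-0.64: |R|=0.5648
|R(-2.02)|=1.0202 |R(-1.09)|=0.5040 |R(-0.57)|=0.5924
Bisect:
  x_lo=-2.6306 |R|=1.8294  x_hi=-0.3002 |R|=0.7449
  mid=-1.46538 |R|=0.60829 →hi
  mid=-2.04798 |R|=1.04913 →lo
  mid=-1.75668 |R|=0.78629 →hi
  mid=-1.90233 |R|=0.90710 →hi
  mid=-1.97516 |R|=0.97547 →hi
  mid=-2.01157 |R|=1.01164 →lo
  mid=-1.99336 |R|=0.99339 →hi
  mid=-2.00247 |R|=1.00247 →lo
  mid=-1.99792 |R|=0.99792 →hi
  mid=-2.00019 |R|=1.00019 →lo
  ...
  [-2.00005,-1.99991] ⇒ x*=-2.0000
So |R|<1 on (-2.0000, 0).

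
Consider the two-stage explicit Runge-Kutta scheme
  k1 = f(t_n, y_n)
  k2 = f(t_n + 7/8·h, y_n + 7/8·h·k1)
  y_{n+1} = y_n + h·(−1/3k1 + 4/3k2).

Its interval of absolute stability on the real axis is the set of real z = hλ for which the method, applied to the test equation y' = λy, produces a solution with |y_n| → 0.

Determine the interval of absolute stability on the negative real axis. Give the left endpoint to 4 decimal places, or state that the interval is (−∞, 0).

Set f=λy, z=hλ:
  k1=λy_n ⇒ h·k1=z·y_n;  k2=λ(1+7/8z)y_n ⇒ h·k2=z(1+7/8z)y_n
  y_{n+1}/y_n = 1 − 1/3z + 4/3z(1+7/8z) = 1 + z + 7/6z²
  R(z) = 1 + z + 7/6z².

Boundary: |R(x)|=1, x<0.
x=-1.72: |R|=2.7315
R=1: x+7/6x²=0 ⇒ x=−6/7=-0.8571; min R=1−1/(4·7/6)=0.7857>−1
Confirm numerically:
  x=-0.786: |R|=0.93476 <1
  x=-0.605: |R|=0.82203 <1
  x=-0.361: |R|=0.79104 <1
  x=-1.291: |R|=1.65346 >1
  x=-1.204: |R|=1.48722 >1
  x=-1.069: |R|=1.26422 >1
Interval (-0.8571, 0).

z∈(-0.8571,0).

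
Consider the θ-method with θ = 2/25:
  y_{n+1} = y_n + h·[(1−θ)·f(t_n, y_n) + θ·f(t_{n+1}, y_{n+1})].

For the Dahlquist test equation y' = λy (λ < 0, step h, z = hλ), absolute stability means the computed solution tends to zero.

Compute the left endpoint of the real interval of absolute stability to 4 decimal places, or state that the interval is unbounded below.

Test eqn y'=λy, z=hλ:
  y_{n+1} = y_n + z·[23/25·y_n + 2/25·y_{n+1}] ⇒ (1 − 2/25z)y_{n+1} = (1 + 23/25z)y_n
  Hence R(z) = (1 + 23/25z)/(1 − 2/25z).

Solve |R(x)|<1 on ℝ⁻.
x=-0.85: |R|=0.2041
R=−1: 1+23/25x = −1+2/25x ⇒ -21/25x=2 ⇒ x=2/(-21/25)=-2.3810
Confirm numerically:
  x=-2.211: |R|=0.87870 <1
  x=-1.937: |R|=0.67711 <1
  x=-1.072: |R|=0.01267 <1
  x=-2.619: |R|=1.16532 >1
  x=-2.489: |R|=1.07569 >1
  x=-2.450: |R|=1.04849 >1
So |R|<1 on (-2.3810, 0).

z* = -2.3810.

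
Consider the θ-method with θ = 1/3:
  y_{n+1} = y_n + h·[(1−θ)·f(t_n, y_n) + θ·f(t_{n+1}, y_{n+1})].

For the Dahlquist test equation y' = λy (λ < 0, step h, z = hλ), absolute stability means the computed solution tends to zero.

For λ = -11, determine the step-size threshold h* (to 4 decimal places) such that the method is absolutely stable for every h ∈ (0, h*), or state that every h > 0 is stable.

Set f=λy, z=hλ:
  y_{n+1} = y_n + z·[2/3·y_n + 1/3·y_{n+1}] ⇒ (1 − 1/3z)y_{n+1} = (1 + 2/3z)y_n
  R(z) = (1 + 2/3z)/(1 − 1/3z).

Find x<0 with |R(x)|<1.
x=-1.16: |R|=0.1635
R=−1: 1+2/3x = −1+1/3x ⇒ -1/3x=2 ⇒ x=2/(-1/3)=-6.0000
Confirm numerically:
  x=-5.670: |R|=0.96194 <1
  x=-4.871: |R|=0.85656 <1
  x=-3.817: |R|=0.67977 <1
  x=-6.580: |R|=1.06054 >1
  x=-6.531: |R|=1.05571 >1
Stable set (-6.0000, 0).

(-6.0000,0); λ=-11 ⇒ h* = (6)/11 = 0.5455.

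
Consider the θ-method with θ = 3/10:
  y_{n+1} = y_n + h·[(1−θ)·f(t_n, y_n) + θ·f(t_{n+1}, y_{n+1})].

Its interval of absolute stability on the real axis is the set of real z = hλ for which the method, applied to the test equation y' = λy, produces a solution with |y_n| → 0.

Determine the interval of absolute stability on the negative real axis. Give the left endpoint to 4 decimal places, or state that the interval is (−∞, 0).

Set f=λy, z=hλ:
  y_{n+1} = y_n + z·[7/10·y_n + 3/10·y_{n+1}] ⇒ (1 − 3/10z)y_{n+1} = (1 + 7/10z)y_n
  R(z) = (1 + 7/10z)/(1 − 3/10z).

Solve |R(x)|<1 on ℝ⁻.
x=-1.8: |R|=0.1688
R=−1: 1+7/10x = −1+3/10x ⇒ -2/5x=2 ⇒ x=2/(-2/5)=-5.0000
Confirm numerically:
  x=-3.552: |R|=0.71960 <1
  x=-3.148: |R|=0.61901 <1
  x=-3.107: |R|=0.60809 <1
  x=-5.384: |R|=1.05873 >1
  x=-5.286: |R|=1.04424 >1
  x=-5.149: |R|=1.02342 >1
Stable set (-5.0000, 0).

(-5.0000, 0).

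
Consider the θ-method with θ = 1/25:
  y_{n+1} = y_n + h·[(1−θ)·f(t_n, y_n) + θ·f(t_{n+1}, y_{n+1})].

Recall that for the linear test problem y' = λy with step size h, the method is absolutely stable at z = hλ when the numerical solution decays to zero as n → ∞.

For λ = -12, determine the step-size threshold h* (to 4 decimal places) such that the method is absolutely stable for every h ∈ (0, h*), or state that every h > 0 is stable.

With y'=λy (z=hλ):
  y_{n+1} = y_n + z·[24/25·y_n + 1/25·y_{n+1}] ⇒ (1 − 1/25z)y_{n+1} = (1 + 24/25z)y_n
  Hence R(z) = (1 + 24/25z)/(1 − 1/25z).

Need |R(x)|<1, x<0.
x=-0.6: |R|=0.4141
R=−1: 1+24/25x = −1+1/25x ⇒ -23/25x=2 ⇒ x=2/(-23/25)=-2.1739
Confirm numerically:
  x=-2.051: |R|=0.89549 <1
  x=-2.023: |R|=0.87155 <1
  x=-1.785: |R|=0.66604 <1
  x=-2.430: |R|=1.21473 >1
  x=-2.351: |R|=1.14892 >1
  x=-2.323: |R|=1.12550 >1
Interval (-2.1739, 0).

(-2.1739,0); λ=-12 ⇒ h* = (50/23)/12 = 0.1812.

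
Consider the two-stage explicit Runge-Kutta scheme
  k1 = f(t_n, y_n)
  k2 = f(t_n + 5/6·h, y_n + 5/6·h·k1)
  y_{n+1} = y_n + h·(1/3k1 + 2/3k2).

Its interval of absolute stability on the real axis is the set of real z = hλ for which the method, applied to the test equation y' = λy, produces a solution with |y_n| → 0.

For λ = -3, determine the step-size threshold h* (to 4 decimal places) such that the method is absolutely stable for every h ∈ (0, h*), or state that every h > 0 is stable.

Set f=λy, z=hλ:
  k1=λy_n ⇒ h·k1=z·y_n;  k2=λ(1+5/6z)y_n ⇒ h·k2=z(1+5/6z)y_n
  y_{n+1}/y_n = 1 + 1/3z + 2/3z(1+5/6z) = 1 + z + 5/9z²
  ⇒ R(z) = 1 + z + 5/9z².

Find x<0 with |R(x)|<1.
x=-0.91: |R|=0.5501
R=1: x+5/9x²=0 ⇒ x=−9/5=-1.8000; min R=1−1/(4·5/9)=0.5500>−1
Confirm numerically:
  x=-1.435: |R|=0.70901 <1
  x=-1.417: |R|=0.69849 <1
  x=-0.792: |R|=0.55648 <1
  x=-2.308: |R|=1.65137 >1
  x=-2.004: |R|=1.22712 >1
So |R|<1 on (-1.8000, 0).

(-1.8000,0); λ=-3 ⇒ h* = (9/5)/3 = 0.6000.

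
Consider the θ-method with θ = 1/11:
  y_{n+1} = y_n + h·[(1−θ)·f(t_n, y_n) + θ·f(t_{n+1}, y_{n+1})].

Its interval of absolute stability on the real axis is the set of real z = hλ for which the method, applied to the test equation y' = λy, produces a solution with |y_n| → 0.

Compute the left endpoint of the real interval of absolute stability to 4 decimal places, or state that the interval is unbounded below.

left endpoint -2.4444.

With y'=λy (z=hλ):
  y_{n+1} = y_n + z·[10/11·y_n + 1/11·y_{n+1}] ⇒ (1 − 1/11z)y_{n+1} = (1 + 10/11z)y_n
  so R(z) = (1 + 10/11z)/(1 − 1/11z).

Need |R(x)|<1, x<0.
x=-1.19: |R|=0.0738
R=−1: 1+10/11x = −1+1/11x ⇒ -9/11x=2 ⇒ x=2/(-9/11)=-2.4444
Confirm numerically:
  x=-2.380: |R|=0.95665 <1
  x=-2.025: |R|=0.71017 <1
  x=-1.750: |R|=0.50980 <1
  x=-2.950: |R|=1.32616 >1
  x=-2.883: |R|=1.28430 >1
  x=-2.496: |R|=1.03438 >1
Interval (-2.4444, 0).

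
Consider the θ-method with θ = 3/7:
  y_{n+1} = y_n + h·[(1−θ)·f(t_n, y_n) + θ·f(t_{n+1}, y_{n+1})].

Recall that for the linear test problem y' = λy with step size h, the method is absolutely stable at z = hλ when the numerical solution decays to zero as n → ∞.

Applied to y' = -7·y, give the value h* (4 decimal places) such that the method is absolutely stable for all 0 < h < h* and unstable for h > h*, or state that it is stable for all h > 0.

Set f=λy, z=hλ:
  y_{n+1} = y_n + z·[4/7·y_n + 3/7·y_{n+1}] ⇒ (1 − 3/7z)y_{n+1} = (1 + 4/7z)y_n
  so R(z) = (1 + 4/7z)/(1 − 3/7z).

Find x<0 with |R(x)|<1.
x=-1.46: |R|=0.1019
R=−1: 1+4/7x = −1+3/7x ⇒ -1/7x=2 ⇒ x=2/(-1/7)=-14.0000
Confirm numerically:
  x=-13.525: |R|=0.99002 <1
  x=-10.738: |R|=0.91682 <1
  x=-8.943: |R|=0.85051 <1
  x=-8.299: |R|=0.82127 <1
  x=-14.539: |R|=1.01065 >1
  x=-14.216: |R|=1.00435 >1
So |R|<1 on (-14.0000, 0).

(-14.0000,0); λ=-7 ⇒ h* = (14)/7 = 2.0000.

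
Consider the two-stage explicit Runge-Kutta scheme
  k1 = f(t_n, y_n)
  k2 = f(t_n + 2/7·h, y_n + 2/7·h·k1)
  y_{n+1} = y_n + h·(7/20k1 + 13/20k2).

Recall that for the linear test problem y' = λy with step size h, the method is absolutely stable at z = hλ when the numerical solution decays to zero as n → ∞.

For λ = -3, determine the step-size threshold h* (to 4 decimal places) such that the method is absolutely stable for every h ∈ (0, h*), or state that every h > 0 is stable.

(-5.3846,0); λ=-3 ⇒ h* = (70/13)/3 = 1.7949.

With y'=λy (z=hλ):
  k1=λy_n ⇒ h·k1=z·y_n;  k2=λ(1+2/7z)y_n ⇒ h·k2=z(1+2/7z)y_n
  y_{n+1}/y_n = 1 + 7/20z + 13/20z(1+2/7z) = 1 + z + 13/70z²
  ⇒ R(z) = 1 + z + 13/70z².

Find x<0 with |R(x)|<1.
x=-1.38: |R|=0.0263
R=1: x+13/70x²=0 ⇒ x=−70/13=-5.3846; min R=1−1/(4·13/70)=-0.3462>−1
Confirm numerically:
  x=-4.596: |R|=0.32688 <1
  x=-3.769: |R|=0.13086 <1
  x=-2.507: |R|=0.33978 <1
  x=-5.737: |R|=1.37545 >1
  x=-5.677: |R|=1.30826 >1
Interval (-5.3846, 0).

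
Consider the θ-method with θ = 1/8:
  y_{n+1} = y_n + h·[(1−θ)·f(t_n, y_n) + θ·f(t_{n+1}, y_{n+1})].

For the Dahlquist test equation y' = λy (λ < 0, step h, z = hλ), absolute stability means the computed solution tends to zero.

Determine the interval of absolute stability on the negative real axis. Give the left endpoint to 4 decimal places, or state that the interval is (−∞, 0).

Test eqn y'=λy, z=hλ:
  y_{n+1} = y_n + z·[7/8·y_n + 1/8·y_{n+1}] ⇒ (1 − 1/8z)y_{n+1} = (1 + 7/8z)y_n
  ⇒ R(z) = (1 + 7/8z)/(1 − 1/8z).

Find x<0 with |R(x)|<1.
x=-1.66: |R|=0.3747
R=−1: 1+7/8x = −1+1/8x ⇒ -3/4x=2 ⇒ x=2/(-3/4)=-2.6667
Confirm numerically:
  x=-2.542: |R|=0.92905 <1
  x=-2.150: |R|=0.69458 <1
  x=-1.688: |R|=0.39389 <1
  x=-1.561: |R|=0.30614 <1
  x=-3.072: |R|=1.21965 >1
  x=-3.044: |R|=1.20500 >1
Interval (-2.6667, 0).

(-2.6667, 0).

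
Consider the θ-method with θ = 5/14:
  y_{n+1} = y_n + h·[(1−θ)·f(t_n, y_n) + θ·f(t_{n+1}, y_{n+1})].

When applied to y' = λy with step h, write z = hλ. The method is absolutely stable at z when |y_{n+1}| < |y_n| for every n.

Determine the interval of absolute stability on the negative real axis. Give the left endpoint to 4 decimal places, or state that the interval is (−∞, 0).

(-7.0000, 0).

Set f=λy, z=hλ:
  y_{n+1} = y_n + z·[9/14·y_n + 5/14·y_{n+1}] ⇒ (1 − 5/14z)y_{n+1} = (1 + 9/14z)y_n
  R(z) = (1 + 9/14z)/(1 − 5/14z).

Find x<0 with |R(x)|<1.
x=-0.92: |R|=0.3075
R=−1: 1+9/14x = −1+5/14x ⇒ -2/7x=2 ⇒ x=2/(-2/7)=-7.0000
Confirm numerically:
  x=-5.399: |R|=0.84379 <1
  x=-4.277: |R|=0.69219 <1
  x=-3.933: |R|=0.63559 <1
  x=-3.574: |R|=0.57000 <1
  x=-7.411: |R|=1.03220 >1
  x=-7.248: |R|=1.01975 >1
  x=-7.101: |R|=1.00816 >1
Stable set (-7.0000, 0).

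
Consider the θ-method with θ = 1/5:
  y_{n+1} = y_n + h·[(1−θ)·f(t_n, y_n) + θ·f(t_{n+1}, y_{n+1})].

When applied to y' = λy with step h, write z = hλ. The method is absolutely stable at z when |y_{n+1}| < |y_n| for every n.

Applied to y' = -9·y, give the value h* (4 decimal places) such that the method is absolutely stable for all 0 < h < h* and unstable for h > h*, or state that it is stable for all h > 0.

Test eqn y'=λy, z=hλ:
  y_{n+1} = y_n + z·[4/5·y_n + 1/5·y_{n+1}] ⇒ (1 − 1/5z)y_{n+1} = (1 + 4/5z)y_n
  so R(z) = (1 + 4/5z)/(1 − 1/5z).

Boundary: |R(x)|=1, x<0.
x=-0.75: |R|=0.3478
R=−1: 1+4/5x = −1+1/5x ⇒ -3/5x=2 ⇒ x=2/(-3/5)=-3.3333
Confirm numerically:
  x=-3.029: |R|=0.88629 <1
  x=-2.945: |R|=0.85337 <1
  x=-2.267: |R|=0.55979 <1
  x=-1.519: |R|=0.16506 <1
  x=-3.890: |R|=1.18785 >1
  x=-3.693: |R|=1.12412 >1
So |R|<1 on (-3.3333, 0).

(-3.3333,0); λ=-9 ⇒ h* = (10/3)/9 = 0.3704.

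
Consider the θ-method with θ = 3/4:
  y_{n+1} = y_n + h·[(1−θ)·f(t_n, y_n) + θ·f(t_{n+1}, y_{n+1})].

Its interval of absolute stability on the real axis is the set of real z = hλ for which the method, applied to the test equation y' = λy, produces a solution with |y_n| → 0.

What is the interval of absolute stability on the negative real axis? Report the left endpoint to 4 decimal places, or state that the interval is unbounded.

interval (−∞, 0).

With y'=λy (z=hλ):
  y_{n+1} = y_n + z·[1/4·y_n + 3/4·y_{n+1}] ⇒ (1 − 3/4z)y_{n+1} = (1 + 1/4z)y_n
  R(z) = (1 + 1/4z)/(1 − 3/4z).

Solve |R(x)|<1 on ℝ⁻.
x=-0.86: |R|=0.4772
x=-2: |R|=0.2000
x=-10: |R|=0.1765
x=-100: |R|=0.3158
θ=3/4≥1/2 ⇒ |1+1/4x|<|1−3/4x| ∀x<0 ⇒ stable on all of ℝ⁻.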